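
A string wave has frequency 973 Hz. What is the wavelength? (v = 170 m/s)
λ = v/f = 0.1747 m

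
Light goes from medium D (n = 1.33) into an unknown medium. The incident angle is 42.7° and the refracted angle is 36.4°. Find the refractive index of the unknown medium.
n₂ = n₁·sin θ₁ / sin θ₂ = 1.52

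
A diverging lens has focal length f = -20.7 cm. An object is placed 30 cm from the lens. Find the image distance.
1/di = 1/f − 1/do → di = -12.25 cm (virtual image)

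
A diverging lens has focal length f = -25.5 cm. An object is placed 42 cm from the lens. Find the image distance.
1/di = 1/f − 1/do → di = -15.87 cm (virtual image)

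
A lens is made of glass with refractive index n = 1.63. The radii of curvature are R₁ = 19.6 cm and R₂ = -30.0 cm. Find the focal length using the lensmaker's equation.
1/f = (n − 1)(1/R₁ − 1/R₂) → f = 18.82 cm (converging lens)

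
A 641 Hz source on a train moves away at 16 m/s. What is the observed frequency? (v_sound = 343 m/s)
f_obs = f·v/(v + v_s) = 612.4 Hz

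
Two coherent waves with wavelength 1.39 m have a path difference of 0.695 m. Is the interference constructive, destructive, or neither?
destructive — path difference = 0.5λ, an odd multiple of λ/2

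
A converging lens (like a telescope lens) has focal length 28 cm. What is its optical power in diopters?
P = 1/f = 3.571 D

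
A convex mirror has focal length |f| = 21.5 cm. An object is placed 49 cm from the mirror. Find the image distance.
f = −21.5 cm (convex); 1/di = 1/f − 1/do → di = -14.94 cm (virtual image, behind mirror)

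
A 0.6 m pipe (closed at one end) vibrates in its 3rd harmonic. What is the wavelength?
λₙ = 4L/n = 0.8 m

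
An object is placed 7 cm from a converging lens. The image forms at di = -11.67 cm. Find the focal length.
1/f = 1/do + 1/di → f = 17.49 cm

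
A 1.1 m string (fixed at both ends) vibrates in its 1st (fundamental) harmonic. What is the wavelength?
λₙ = 2L/n = 2.2 m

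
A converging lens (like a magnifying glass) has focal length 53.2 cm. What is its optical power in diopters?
P = 1/f = 1.88 D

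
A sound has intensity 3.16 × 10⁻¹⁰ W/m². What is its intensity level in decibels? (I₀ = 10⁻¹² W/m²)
β = 10·log₁₀(I/I₀) = 25 dB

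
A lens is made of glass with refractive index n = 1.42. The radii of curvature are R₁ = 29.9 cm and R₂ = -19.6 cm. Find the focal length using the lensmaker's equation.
1/f = (n − 1)(1/R₁ − 1/R₂) → f = 28.19 cm (converging lens)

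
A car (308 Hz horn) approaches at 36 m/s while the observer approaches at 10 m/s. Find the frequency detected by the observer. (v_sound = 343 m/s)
f_obs = f·(v + v_o)/(v − v_s) = 354.1 Hz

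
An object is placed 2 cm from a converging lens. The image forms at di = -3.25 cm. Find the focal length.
1/f = 1/do + 1/di → f = 5.2 cm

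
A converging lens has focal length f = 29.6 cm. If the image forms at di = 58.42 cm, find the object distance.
1/do = 1/f − 1/di → do = 60 cm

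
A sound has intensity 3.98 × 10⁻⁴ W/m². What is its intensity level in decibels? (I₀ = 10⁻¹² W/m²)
β = 10·log₁₀(I/I₀) = 86 dB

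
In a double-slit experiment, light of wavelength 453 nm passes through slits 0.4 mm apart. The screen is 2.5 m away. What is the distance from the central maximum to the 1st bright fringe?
y = mλL/d = 2.831 mm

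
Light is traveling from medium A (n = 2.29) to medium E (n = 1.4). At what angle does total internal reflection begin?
θc = arcsin(n₂/n₁) = 37.69°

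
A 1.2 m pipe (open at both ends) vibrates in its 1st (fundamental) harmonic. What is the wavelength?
λₙ = 2L/n = 2.4 m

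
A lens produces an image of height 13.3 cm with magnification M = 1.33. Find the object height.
ho = |hi|/|M| = 10 cm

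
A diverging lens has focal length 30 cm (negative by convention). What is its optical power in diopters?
P = 1/f = -3.333 D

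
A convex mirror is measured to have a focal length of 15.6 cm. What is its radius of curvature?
R = 2|f| = 31.2 cm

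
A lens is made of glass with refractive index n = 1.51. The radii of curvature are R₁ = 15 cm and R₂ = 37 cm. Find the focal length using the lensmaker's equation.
1/f = (n − 1)(1/R₁ − 1/R₂) → f = 49.47 cm (converging lens)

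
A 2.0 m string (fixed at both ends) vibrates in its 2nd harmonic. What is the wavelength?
λₙ = 2L/n = 2 m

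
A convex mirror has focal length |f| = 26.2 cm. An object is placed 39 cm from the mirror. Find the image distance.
f = −26.2 cm (convex); 1/di = 1/f − 1/do → di = -15.67 cm (virtual image, behind mirror)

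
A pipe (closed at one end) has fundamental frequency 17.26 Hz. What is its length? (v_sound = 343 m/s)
L = v/(4f₁) = 4.968 m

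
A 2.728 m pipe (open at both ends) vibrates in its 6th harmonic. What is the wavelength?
λₙ = 2L/n = 0.9093 m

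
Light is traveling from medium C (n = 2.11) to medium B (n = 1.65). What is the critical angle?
θc = arcsin(n₂/n₁) = 51.44°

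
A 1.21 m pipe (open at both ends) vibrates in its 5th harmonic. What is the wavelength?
λₙ = 2L/n = 0.484 m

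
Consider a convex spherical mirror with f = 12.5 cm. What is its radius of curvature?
R = 2|f| = 25 cm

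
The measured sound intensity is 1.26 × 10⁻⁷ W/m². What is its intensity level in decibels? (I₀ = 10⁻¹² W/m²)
β = 10·log₁₀(I/I₀) = 51 dB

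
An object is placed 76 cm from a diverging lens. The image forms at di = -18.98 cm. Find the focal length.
1/f = 1/do + 1/di → f = -25.3 cm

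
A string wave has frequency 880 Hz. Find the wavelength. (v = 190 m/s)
λ = v/f = 0.2159 m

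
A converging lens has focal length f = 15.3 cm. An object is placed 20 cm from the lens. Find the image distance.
1/di = 1/f − 1/do → di = 65.11 cm (real image)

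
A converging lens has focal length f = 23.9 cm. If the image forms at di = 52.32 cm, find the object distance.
1/do = 1/f − 1/di → do = 44 cm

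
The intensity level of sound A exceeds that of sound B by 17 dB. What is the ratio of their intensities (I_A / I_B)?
I_A/I_B = 10^(Δβ/10) = 50.12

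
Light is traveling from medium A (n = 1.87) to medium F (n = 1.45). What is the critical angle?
θc = arcsin(n₂/n₁) = 50.84°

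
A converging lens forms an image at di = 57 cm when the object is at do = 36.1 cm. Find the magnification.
M = −di/do = -1.579 (inverted image)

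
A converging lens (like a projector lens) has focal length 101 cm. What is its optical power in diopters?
P = 1/f = 0.9901 D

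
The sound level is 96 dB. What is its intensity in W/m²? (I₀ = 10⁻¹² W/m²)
I = I₀·10^(β/10) = 3.98 × 10⁻³ W/m²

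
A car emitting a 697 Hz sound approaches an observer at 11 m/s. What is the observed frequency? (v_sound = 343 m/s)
f_obs = f·v/(v − v_s) = 720.1 Hz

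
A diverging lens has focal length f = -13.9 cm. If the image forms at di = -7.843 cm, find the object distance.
1/do = 1/f − 1/di → do = 18 cm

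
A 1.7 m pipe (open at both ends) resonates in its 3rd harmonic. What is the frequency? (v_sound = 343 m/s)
fₙ = nv/(2L) = 302.6 Hz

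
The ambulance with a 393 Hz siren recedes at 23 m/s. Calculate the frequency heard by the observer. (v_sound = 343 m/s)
f_obs = f·v/(v + v_s) = 368.3 Hz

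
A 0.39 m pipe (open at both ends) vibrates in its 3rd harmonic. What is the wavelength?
λₙ = 2L/n = 0.26 m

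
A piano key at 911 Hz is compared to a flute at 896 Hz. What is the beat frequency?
15 Hz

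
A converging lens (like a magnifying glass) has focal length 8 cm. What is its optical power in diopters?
P = 1/f = 12.5 D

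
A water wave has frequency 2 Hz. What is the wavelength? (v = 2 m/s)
λ = v/f = 1 m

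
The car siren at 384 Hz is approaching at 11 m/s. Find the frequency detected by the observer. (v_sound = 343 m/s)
f_obs = f·v/(v − v_s) = 396.7 Hz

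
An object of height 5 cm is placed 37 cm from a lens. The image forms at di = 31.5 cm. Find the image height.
hi = (-di/do) × ho = -4.257 cm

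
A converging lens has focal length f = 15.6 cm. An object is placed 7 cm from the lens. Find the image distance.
1/di = 1/f − 1/do → di = -12.7 cm (virtual image)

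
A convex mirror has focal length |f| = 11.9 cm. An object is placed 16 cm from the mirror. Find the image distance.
f = −11.9 cm (convex); 1/di = 1/f − 1/do → di = -6.824 cm (virtual image, behind mirror)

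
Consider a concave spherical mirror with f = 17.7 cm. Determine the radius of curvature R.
R = 2|f| = 35.4 cm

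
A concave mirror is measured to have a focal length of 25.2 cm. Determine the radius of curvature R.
R = 2|f| = 50.4 cm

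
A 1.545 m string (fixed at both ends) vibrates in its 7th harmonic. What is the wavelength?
λₙ = 2L/n = 0.4414 m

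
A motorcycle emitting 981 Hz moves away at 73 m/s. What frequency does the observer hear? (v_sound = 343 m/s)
f_obs = f·v/(v + v_s) = 808.9 Hz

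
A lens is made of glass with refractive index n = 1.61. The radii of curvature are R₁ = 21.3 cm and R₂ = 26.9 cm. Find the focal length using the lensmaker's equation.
1/f = (n − 1)(1/R₁ − 1/R₂) → f = 167.7 cm (converging lens)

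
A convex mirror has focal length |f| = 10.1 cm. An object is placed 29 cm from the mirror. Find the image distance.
f = −10.1 cm (convex); 1/di = 1/f − 1/do → di = -7.491 cm (virtual image, behind mirror)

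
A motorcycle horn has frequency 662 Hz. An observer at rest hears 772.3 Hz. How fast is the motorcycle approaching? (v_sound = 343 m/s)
v_s = v·(1 − f/f_obs) = 48.99 m/s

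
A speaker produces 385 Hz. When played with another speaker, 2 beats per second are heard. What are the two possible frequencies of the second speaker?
f₂ = 385 ± 2 Hz → 387 Hz or 383 Hz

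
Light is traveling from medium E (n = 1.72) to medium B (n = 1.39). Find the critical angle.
θc = arcsin(n₂/n₁) = 53.91°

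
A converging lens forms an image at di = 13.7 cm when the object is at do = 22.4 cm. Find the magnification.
M = −di/do = -0.6116 (inverted image)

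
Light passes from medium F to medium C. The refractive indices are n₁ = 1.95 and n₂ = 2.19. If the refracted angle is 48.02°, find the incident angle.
sin θ₁ = (n₂/n₁)·sin θ₂ → θ₁ = 56.6°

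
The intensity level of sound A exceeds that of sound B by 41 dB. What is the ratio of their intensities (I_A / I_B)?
I_A/I_B = 10^(Δβ/10) = 12590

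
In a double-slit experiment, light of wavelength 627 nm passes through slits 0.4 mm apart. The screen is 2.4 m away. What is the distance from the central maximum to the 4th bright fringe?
y = mλL/d = 15.05 mm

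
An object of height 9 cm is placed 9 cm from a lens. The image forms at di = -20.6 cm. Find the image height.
hi = (-di/do) × ho = 20.6 cm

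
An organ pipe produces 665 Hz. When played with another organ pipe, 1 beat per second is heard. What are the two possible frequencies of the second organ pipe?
f₂ = 665 ± 1 Hz → 666 Hz or 664 Hz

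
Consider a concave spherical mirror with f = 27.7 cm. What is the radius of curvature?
R = 2|f| = 55.4 cm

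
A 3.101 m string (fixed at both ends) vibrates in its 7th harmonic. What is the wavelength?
λₙ = 2L/n = 0.886 m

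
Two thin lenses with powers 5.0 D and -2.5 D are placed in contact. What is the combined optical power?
P_total = P₁ + P₂ = 2.5 D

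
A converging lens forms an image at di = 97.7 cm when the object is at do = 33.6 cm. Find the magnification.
M = −di/do = -2.908 (inverted image)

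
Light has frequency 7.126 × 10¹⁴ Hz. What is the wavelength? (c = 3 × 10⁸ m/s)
λ = c/f = 421 nm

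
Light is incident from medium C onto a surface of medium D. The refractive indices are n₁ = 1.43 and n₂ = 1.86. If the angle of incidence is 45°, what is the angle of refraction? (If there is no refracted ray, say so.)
sin θ₂ = (n₁/n₂)·sin θ₁ = 0.5436 → θ₂ = 32.93°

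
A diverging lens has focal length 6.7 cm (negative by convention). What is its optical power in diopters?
P = 1/f = -14.93 D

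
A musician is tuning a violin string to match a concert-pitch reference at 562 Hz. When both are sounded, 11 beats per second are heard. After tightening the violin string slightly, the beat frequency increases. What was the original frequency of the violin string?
573 Hz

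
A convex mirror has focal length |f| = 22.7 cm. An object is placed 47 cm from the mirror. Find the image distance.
f = −22.7 cm (convex); 1/di = 1/f − 1/do → di = -15.31 cm (virtual image, behind mirror)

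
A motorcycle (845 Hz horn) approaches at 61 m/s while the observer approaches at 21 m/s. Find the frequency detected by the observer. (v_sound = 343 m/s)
f_obs = f·(v + v_o)/(v − v_s) = 1091 Hz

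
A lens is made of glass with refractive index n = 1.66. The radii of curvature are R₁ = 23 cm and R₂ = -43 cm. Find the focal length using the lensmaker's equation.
1/f = (n − 1)(1/R₁ − 1/R₂) → f = 22.7 cm (converging lens)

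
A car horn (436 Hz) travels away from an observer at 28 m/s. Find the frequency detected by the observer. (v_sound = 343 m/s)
f_obs = f·v/(v + v_s) = 403.1 Hz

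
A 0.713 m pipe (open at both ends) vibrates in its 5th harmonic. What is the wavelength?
λₙ = 2L/n = 0.2852 m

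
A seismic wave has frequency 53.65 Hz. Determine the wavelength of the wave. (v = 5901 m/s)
λ = v/f = 110 m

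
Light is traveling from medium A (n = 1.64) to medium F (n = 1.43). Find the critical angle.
θc = arcsin(n₂/n₁) = 60.69°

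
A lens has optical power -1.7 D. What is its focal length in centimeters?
f = 1/P = -58.82 cm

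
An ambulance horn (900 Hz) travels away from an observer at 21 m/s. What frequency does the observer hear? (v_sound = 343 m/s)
f_obs = f·v/(v + v_s) = 848.1 Hz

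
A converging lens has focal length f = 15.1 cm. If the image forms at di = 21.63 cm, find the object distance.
1/do = 1/f − 1/di → do = 50.02 cm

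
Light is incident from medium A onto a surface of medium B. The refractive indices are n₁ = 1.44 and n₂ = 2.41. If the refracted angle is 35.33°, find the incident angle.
sin θ₁ = (n₂/n₁)·sin θ₂ → θ₁ = 75.43°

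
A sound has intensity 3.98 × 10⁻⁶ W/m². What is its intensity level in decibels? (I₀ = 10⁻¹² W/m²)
β = 10·log₁₀(I/I₀) = 66 dB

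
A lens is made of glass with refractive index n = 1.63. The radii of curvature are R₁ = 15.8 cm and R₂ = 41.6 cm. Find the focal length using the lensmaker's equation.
1/f = (n − 1)(1/R₁ − 1/R₂) → f = 40.44 cm (converging lens)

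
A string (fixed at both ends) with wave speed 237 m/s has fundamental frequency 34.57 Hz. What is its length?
L = v/(2f₁) = 3.428 m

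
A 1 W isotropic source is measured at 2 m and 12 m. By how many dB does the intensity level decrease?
Δβ = 20·log₁₀(r₂/r₁) = 15.56 dB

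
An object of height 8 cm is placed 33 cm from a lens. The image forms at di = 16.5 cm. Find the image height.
hi = (-di/do) × ho = -4 cm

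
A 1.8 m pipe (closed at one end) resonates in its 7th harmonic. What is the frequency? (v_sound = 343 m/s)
fₙ = nv/(4L) = 333.5 Hz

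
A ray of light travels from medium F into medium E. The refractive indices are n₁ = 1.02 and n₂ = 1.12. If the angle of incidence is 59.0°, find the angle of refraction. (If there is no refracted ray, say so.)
sin θ₂ = (n₁/n₂)·sin θ₁ = 0.7806 → θ₂ = 51.32°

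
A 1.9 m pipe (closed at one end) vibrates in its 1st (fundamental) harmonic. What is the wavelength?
λₙ = 4L/n = 7.6 m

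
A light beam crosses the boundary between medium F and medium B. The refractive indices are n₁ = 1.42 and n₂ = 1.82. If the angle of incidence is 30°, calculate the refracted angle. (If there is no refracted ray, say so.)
sin θ₂ = (n₁/n₂)·sin θ₁ = 0.3901 → θ₂ = 22.96°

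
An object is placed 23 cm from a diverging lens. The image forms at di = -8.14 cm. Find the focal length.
1/f = 1/do + 1/di → f = -12.6 cm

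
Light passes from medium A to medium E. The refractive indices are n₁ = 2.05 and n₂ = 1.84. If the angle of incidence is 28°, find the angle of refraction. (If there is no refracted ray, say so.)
sin θ₂ = (n₁/n₂)·sin θ₁ = 0.5231 → θ₂ = 31.54°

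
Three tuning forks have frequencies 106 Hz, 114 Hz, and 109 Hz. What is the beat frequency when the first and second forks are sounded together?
8 Hz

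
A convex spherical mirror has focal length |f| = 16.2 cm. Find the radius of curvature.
R = 2|f| = 32.4 cm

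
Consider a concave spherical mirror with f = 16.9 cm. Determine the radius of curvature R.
R = 2|f| = 33.8 cm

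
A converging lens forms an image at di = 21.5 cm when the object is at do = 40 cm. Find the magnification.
M = −di/do = -0.5375 (inverted image)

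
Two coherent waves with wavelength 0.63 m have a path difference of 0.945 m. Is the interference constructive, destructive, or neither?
destructive — path difference = 1.5λ, an odd multiple of λ/2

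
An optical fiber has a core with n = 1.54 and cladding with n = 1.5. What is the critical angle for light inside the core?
θc = arcsin(n_cladding/n_core) = 76.91°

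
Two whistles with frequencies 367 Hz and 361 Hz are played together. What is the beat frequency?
6 Hz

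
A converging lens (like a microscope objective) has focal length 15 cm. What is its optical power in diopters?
P = 1/f = 6.667 D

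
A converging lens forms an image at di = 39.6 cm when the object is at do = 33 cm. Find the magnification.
M = −di/do = -1.2 (inverted image)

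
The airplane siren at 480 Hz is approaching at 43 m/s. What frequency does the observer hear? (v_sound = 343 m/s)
f_obs = f·v/(v − v_s) = 548.8 Hz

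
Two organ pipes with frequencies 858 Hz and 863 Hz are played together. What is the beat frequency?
5 Hz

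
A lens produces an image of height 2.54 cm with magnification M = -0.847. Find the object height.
ho = |hi|/|M| = 2.999 cm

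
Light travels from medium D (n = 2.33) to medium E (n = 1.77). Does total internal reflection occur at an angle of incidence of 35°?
θc = arcsin(n₂/n₁) = 49.43°; 35° < θc, so no — the ray refracts.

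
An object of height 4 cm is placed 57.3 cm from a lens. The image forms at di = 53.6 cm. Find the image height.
hi = (-di/do) × ho = -3.742 cm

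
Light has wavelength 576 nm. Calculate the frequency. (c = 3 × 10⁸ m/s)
f = c/λ = 5.208 × 10¹⁴ Hz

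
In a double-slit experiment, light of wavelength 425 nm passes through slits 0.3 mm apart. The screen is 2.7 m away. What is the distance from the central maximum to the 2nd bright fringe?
y = mλL/d = 7.65 mm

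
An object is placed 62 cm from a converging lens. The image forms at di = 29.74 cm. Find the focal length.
1/f = 1/do + 1/di → f = 20.1 cm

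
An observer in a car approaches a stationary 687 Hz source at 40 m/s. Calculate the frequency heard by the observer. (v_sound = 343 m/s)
f_obs = f·(v + v_o)/v = 767.1 Hz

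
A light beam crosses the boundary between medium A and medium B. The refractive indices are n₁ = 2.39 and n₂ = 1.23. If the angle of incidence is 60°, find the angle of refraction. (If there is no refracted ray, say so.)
sin θ₂ = (n₁/n₂)·sin θ₁ = 1.683 > 1, so there is no refracted ray — the light undergoes total internal reflection.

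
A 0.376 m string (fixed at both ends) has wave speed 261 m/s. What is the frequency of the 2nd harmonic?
fₙ = nv/(2L) = 694.1 Hz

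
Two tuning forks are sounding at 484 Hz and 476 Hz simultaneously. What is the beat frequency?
8 Hz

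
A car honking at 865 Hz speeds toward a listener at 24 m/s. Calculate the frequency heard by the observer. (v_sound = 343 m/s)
f_obs = f·v/(v − v_s) = 930.1 Hz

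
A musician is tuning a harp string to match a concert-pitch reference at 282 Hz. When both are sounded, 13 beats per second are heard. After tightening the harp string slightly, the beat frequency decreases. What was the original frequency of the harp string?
269 Hz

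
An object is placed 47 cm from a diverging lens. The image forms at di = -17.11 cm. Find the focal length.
1/f = 1/do + 1/di → f = -26.9 cm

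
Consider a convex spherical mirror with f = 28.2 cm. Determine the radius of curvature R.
R = 2|f| = 56.4 cm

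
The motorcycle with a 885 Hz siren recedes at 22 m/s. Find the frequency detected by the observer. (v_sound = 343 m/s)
f_obs = f·v/(v + v_s) = 831.7 Hz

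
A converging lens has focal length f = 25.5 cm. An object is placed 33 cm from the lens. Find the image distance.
1/di = 1/f − 1/do → di = 112.2 cm (real image)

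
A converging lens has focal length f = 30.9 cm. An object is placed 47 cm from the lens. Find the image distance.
1/di = 1/f − 1/do → di = 90.2 cm (real image)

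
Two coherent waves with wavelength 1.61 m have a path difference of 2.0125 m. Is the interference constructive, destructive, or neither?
neither (partial) — path difference = 1.25λ, neither a whole number of wavelengths nor an odd multiple of λ/2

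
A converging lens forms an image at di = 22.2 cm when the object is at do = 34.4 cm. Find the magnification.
M = −di/do = -0.6453 (inverted image)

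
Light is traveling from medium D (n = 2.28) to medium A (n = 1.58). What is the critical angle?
θc = arcsin(n₂/n₁) = 43.87°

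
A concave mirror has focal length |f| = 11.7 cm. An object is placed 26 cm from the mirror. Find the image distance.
f = +11.7 cm (concave); 1/di = 1/f − 1/do → di = 21.27 cm (real image, in front of mirror)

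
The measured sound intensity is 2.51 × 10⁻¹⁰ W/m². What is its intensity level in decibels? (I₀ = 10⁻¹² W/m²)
β = 10·log₁₀(I/I₀) = 24 dB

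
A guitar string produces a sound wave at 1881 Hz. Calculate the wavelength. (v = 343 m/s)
λ = v/f = 0.1823 m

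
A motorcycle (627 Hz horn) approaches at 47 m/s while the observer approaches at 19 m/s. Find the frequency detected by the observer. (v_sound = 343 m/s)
f_obs = f·(v + v_o)/(v − v_s) = 766.8 Hz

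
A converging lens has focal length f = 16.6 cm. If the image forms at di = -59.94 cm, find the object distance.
1/do = 1/f − 1/di → do = 13 cm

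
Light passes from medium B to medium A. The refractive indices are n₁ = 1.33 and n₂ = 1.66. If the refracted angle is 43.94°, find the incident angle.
sin θ₁ = (n₂/n₁)·sin θ₂ → θ₁ = 60.01°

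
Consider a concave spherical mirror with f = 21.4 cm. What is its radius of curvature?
R = 2|f| = 42.8 cm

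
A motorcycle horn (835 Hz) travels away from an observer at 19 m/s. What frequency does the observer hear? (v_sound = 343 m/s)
f_obs = f·v/(v + v_s) = 791.2 Hz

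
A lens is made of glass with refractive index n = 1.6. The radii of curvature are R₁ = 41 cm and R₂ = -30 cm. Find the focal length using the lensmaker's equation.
1/f = (n − 1)(1/R₁ − 1/R₂) → f = 28.87 cm (converging lens)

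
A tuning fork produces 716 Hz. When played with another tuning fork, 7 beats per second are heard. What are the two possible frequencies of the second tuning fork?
f₂ = 716 ± 7 Hz → 723 Hz or 709 Hz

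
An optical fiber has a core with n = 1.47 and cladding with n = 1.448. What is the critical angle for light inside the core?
θc = arcsin(n_cladding/n_core) = 80.07°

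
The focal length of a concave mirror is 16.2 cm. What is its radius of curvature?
R = 2|f| = 32.4 cm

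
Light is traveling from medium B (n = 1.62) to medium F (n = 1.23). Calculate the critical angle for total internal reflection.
θc = arcsin(n₂/n₁) = 49.4°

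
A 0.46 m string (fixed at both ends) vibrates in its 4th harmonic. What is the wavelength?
λₙ = 2L/n = 0.23 m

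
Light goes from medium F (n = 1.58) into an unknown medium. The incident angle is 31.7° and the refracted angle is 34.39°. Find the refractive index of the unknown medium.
n₂ = n₁·sin θ₁ / sin θ₂ = 1.47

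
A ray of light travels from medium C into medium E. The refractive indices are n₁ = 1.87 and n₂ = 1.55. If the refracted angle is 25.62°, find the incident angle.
sin θ₁ = (n₂/n₁)·sin θ₂ → θ₁ = 21°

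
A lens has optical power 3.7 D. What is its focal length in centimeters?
f = 1/P = 27.03 cm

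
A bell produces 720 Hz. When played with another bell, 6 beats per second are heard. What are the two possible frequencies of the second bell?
f₂ = 720 ± 6 Hz → 726 Hz or 714 Hz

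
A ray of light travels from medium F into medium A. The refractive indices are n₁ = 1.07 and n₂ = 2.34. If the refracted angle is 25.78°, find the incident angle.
sin θ₁ = (n₂/n₁)·sin θ₂ → θ₁ = 72.01°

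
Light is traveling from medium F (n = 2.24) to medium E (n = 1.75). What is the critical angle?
θc = arcsin(n₂/n₁) = 51.38°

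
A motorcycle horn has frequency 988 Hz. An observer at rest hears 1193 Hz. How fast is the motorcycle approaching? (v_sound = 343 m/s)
v_s = v·(1 − f/f_obs) = 58.94 m/s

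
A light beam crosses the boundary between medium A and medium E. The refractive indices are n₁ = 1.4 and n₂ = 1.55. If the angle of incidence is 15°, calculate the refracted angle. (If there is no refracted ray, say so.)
sin θ₂ = (n₁/n₂)·sin θ₁ = 0.2338 → θ₂ = 13.52°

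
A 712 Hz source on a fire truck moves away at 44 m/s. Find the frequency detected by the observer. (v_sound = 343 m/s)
f_obs = f·v/(v + v_s) = 631 Hz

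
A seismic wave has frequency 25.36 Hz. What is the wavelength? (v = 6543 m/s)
λ = v/f = 258 m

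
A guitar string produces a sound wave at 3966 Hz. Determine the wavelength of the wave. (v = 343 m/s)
λ = v/f = 0.08649 m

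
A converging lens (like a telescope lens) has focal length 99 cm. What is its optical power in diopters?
P = 1/f = 1.01 D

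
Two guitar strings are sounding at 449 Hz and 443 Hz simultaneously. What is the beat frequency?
6 Hz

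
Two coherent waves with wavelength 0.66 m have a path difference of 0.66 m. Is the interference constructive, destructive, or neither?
constructive — path difference = 1λ, a whole number of wavelengths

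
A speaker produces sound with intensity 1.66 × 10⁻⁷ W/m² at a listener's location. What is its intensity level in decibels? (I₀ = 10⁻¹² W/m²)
β = 10·log₁₀(I/I₀) = 52.2 dB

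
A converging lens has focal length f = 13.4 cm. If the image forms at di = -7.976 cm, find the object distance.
1/do = 1/f − 1/di → do = 5 cm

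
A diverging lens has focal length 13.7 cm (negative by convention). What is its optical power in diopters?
P = 1/f = -7.299 D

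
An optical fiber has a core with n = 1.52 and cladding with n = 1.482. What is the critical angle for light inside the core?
θc = arcsin(n_cladding/n_core) = 77.16°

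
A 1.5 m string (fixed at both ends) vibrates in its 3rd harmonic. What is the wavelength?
λₙ = 2L/n = 1 m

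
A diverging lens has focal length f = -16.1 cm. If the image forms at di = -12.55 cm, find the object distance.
1/do = 1/f − 1/di → do = 56.92 cm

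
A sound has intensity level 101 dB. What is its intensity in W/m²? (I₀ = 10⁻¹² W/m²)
I = I₀·10^(β/10) = 1.26 × 10⁻² W/m²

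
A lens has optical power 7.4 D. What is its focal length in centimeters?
f = 1/P = 13.51 cm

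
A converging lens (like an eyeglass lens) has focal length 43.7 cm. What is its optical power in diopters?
P = 1/f = 2.288 D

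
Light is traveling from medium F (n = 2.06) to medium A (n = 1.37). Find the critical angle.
θc = arcsin(n₂/n₁) = 41.69°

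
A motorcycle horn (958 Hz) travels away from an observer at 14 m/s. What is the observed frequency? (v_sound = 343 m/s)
f_obs = f·v/(v + v_s) = 920.4 Hz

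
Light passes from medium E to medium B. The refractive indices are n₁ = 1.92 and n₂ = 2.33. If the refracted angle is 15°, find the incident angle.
sin θ₁ = (n₂/n₁)·sin θ₂ → θ₁ = 18.31°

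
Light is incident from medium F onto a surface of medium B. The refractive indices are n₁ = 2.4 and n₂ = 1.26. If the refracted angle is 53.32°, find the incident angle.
sin θ₁ = (n₂/n₁)·sin θ₂ → θ₁ = 24.9°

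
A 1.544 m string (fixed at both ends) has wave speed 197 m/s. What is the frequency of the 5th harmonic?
fₙ = nv/(2L) = 319 Hz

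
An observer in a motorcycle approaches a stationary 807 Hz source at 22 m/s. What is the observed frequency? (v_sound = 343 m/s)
f_obs = f·(v + v_o)/v = 858.8 Hz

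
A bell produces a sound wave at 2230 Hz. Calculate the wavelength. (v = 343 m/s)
λ = v/f = 0.1538 m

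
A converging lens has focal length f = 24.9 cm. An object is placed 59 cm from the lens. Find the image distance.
1/di = 1/f − 1/do → di = 43.08 cm (real image)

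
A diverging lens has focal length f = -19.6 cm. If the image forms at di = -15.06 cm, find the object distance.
1/do = 1/f − 1/di → do = 65.02 cm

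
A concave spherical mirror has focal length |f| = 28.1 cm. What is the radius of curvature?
R = 2|f| = 56.2 cm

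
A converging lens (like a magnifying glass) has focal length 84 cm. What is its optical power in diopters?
P = 1/f = 1.19 D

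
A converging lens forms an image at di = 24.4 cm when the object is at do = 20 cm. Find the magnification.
M = −di/do = -1.22 (inverted image)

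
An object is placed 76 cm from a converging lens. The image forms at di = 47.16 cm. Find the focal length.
1/f = 1/do + 1/di → f = 29.1 cm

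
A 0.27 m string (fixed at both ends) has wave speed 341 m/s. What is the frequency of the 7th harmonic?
fₙ = nv/(2L) = 4420 Hz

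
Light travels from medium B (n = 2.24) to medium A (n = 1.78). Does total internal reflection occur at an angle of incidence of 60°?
θc = arcsin(n₂/n₁) = 52.62°; 60° > θc, so yes — total internal reflection.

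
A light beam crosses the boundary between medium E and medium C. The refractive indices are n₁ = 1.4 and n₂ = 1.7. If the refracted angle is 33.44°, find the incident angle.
sin θ₁ = (n₂/n₁)·sin θ₂ → θ₁ = 42°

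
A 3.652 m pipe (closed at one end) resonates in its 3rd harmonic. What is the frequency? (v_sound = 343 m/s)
fₙ = nv/(4L) = 70.44 Hz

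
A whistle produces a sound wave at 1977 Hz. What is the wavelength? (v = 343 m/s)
λ = v/f = 0.1735 m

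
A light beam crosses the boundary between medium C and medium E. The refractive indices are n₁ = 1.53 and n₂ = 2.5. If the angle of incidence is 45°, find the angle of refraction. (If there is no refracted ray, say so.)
sin θ₂ = (n₁/n₂)·sin θ₁ = 0.4327 → θ₂ = 25.64°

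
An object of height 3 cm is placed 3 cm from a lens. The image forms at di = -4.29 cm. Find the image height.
hi = (-di/do) × ho = 4.29 cm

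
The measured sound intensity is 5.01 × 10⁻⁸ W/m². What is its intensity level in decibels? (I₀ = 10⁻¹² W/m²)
β = 10·log₁₀(I/I₀) = 47 dB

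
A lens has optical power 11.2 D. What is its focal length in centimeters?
f = 1/P = 8.929 cm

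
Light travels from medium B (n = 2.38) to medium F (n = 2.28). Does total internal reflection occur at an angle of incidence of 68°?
θc = arcsin(n₂/n₁) = 73.33°; 68° < θc, so no — the ray refracts.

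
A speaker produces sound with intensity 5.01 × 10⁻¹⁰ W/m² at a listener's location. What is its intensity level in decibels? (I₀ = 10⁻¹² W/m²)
β = 10·log₁₀(I/I₀) = 27 dB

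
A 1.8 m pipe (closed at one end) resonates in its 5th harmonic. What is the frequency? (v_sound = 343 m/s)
fₙ = nv/(4L) = 238.2 Hz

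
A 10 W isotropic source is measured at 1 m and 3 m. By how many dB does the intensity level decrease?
Δβ = 20·log₁₀(r₂/r₁) = 9.542 dB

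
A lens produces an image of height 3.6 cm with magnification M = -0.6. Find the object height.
ho = |hi|/|M| = 6 cm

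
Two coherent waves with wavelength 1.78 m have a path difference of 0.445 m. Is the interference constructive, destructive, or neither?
neither (partial) — path difference = 0.25λ, neither a whole number of wavelengths nor an odd multiple of λ/2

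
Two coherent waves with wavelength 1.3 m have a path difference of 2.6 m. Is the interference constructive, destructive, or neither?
constructive — path difference = 2λ, a whole number of wavelengths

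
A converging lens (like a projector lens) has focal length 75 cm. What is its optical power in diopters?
P = 1/f = 1.333 D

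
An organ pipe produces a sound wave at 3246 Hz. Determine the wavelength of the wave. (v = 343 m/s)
λ = v/f = 0.1057 m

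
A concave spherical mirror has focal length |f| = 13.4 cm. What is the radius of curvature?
R = 2|f| = 26.8 cm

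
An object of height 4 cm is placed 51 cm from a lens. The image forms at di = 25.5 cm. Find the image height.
hi = (-di/do) × ho = -2 cm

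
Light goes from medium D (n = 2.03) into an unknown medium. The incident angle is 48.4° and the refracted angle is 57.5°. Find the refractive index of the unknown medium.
n₂ = n₁·sin θ₁ / sin θ₂ = 1.8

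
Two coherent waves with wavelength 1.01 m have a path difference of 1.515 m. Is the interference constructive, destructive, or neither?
destructive — path difference = 1.5λ, an odd multiple of λ/2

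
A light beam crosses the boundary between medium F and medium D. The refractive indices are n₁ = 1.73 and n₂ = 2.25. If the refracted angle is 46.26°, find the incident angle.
sin θ₁ = (n₂/n₁)·sin θ₂ → θ₁ = 69.99°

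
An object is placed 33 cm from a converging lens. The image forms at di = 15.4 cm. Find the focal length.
1/f = 1/do + 1/di → f = 10.5 cm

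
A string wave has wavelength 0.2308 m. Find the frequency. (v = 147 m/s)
f = v/λ = 636.9 Hz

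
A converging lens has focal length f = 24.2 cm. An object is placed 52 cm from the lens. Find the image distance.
1/di = 1/f − 1/do → di = 45.27 cm (real image)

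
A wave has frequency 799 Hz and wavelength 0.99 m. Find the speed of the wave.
v = fλ = 791 m/s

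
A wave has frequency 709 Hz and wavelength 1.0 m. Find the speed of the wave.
v = fλ = 709 m/s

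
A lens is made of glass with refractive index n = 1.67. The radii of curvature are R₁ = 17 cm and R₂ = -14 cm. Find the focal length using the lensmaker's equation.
1/f = (n − 1)(1/R₁ − 1/R₂) → f = 11.46 cm (converging lens)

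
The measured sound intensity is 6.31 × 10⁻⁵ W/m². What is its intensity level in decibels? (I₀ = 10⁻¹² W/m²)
β = 10·log₁₀(I/I₀) = 78 dB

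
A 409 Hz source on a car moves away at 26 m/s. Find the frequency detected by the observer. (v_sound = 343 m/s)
f_obs = f·v/(v + v_s) = 380.2 Hz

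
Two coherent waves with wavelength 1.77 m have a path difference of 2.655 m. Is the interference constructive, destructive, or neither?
destructive — path difference = 1.5λ, an odd multiple of λ/2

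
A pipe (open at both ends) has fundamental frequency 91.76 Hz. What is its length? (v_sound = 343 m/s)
L = v/(2f₁) = 1.869 m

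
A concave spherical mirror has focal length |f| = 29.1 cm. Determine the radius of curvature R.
R = 2|f| = 58.2 cm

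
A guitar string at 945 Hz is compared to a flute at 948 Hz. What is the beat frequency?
3 Hz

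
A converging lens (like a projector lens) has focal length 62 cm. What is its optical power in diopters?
P = 1/f = 1.613 D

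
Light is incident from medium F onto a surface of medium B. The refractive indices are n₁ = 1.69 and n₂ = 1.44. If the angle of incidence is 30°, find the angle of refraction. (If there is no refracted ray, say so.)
sin θ₂ = (n₁/n₂)·sin θ₁ = 0.5868 → θ₂ = 35.93°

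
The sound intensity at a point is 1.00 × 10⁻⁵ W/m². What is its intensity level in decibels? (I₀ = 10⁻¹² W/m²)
β = 10·log₁₀(I/I₀) = 70 dB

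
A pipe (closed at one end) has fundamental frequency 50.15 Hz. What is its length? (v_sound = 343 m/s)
L = v/(4f₁) = 1.71 m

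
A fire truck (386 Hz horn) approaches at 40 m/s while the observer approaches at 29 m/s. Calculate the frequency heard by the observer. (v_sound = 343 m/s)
f_obs = f·(v + v_o)/(v − v_s) = 473.9 Hz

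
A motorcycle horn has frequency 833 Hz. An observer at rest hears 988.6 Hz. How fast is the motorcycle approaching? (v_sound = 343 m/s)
v_s = v·(1 − f/f_obs) = 53.99 m/s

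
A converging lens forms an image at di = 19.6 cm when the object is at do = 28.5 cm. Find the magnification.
M = −di/do = -0.6877 (inverted image)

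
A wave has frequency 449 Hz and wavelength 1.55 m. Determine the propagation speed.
v = fλ = 696 m/s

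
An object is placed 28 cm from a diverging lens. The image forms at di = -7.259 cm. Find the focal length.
1/f = 1/do + 1/di → f = -9.8 cm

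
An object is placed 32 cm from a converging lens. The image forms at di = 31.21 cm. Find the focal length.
1/f = 1/do + 1/di → f = 15.8 cm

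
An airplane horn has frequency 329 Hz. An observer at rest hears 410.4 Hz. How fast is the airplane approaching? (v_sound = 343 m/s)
v_s = v·(1 − f/f_obs) = 68.03 m/s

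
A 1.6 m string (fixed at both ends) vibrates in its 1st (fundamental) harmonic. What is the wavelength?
λₙ = 2L/n = 3.2 m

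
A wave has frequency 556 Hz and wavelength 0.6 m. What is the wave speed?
v = fλ = 333.6 m/s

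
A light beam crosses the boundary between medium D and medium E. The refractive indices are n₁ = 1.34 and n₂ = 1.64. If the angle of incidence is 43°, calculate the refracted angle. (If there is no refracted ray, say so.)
sin θ₂ = (n₁/n₂)·sin θ₁ = 0.5572 → θ₂ = 33.87°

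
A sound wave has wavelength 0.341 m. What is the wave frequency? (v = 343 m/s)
f = v/λ = 1006 Hz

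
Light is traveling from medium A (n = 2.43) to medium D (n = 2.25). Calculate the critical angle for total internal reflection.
θc = arcsin(n₂/n₁) = 67.81°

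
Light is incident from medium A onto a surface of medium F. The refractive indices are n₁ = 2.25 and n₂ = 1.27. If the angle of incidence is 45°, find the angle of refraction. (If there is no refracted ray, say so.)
sin θ₂ = (n₁/n₂)·sin θ₁ = 1.253 > 1, so there is no refracted ray — the light undergoes total internal reflection.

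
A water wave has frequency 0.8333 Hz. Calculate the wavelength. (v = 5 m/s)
λ = v/f = 6 m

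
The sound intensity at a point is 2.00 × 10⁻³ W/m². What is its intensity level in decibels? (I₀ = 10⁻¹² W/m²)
β = 10·log₁₀(I/I₀) = 93.01 dB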